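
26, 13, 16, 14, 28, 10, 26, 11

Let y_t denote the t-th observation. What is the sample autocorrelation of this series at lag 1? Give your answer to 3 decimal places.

-0.679

Mean ȳ = (26 + 13 + 16 + 14 + 28 + 10 + 26 + 11)/8 = 18.0000
Deviations from mean: 8.0000, -5.0000, -2.0000, -4.0000, 10.0000, -8.0000, 8.0000, -7.0000
Numerator Σ_{t=1}^{7}(y_t−ȳ)(y_{t+1}−ȳ) = -262.0000
Denominator Σ(y_t−ȳ)² = 386.0000
r_1 = -262.0000 / 386.0000 = -0.679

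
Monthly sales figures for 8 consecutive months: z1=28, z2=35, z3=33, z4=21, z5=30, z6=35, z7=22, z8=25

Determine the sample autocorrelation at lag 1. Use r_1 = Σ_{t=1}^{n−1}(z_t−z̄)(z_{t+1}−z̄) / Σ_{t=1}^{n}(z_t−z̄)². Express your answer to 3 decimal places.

-0.135

Mean z̄ = (28 + 35 + 33 + 21 + 30 + 35 + 22 + 25)/8 = 28.6250
Σ(z_t−z̄)(z_{t+1}−z̄) = (-3.9844) + (27.8906) + (-33.3594) + (-10.4844) + (8.7656) + (-42.2344) + (24.0156) = -29.3906
Denominator Σ(z_t−z̄)² = 217.8750
r_1 = -29.3906 / 217.8750 = -0.135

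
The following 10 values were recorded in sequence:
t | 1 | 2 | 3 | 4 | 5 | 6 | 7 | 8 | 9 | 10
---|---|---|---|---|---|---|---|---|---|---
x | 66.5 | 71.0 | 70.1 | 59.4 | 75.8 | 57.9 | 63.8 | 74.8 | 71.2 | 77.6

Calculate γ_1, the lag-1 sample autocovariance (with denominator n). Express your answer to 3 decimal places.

-9.644

Mean x̄ = (66.5 + 71.0 + 70.1 + 59.4 + 75.8 + 57.9 + 63.8 + 74.8 + 71.2 + 77.6)/10 = 68.8100
Σ_{t=1}^{9}(x_t−x̄)(x_{t+1}−x̄) = -96.4361
γ_1 = -96.4361 / 10 = -9.644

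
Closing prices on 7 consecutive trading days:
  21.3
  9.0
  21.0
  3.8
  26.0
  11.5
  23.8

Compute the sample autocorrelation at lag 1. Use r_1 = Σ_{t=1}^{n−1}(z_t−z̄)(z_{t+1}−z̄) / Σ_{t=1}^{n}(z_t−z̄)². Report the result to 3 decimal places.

-0.769

Mean z̄ = (21.3 + 9.0 + 21.0 + 3.8 + 26.0 + 11.5 + 23.8)/7 = 16.6286
Deviations from mean: 4.6714, -7.6286, 4.3714, -12.8286, 9.3714, -5.1286, 7.1714
Σ(z_t−z̄)(z_{t+1}−z̄) = (-35.6363) + (-33.3478) + (-56.0792) + (-120.2220) + (-48.0620) + (-36.7792) = -330.1265
Denominator Σ(z_t−z̄)² = 429.2543
r_1 = -330.1265 / 429.2543 = -0.769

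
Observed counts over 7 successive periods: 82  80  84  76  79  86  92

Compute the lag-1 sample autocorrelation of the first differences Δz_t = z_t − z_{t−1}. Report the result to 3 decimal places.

First differences Δz: -2, 4, -8, 3, 7, 6
Mean of differences = 1.6667
Numerator Σ(Δz_t−Δz̄)(Δz_{t+1}−Δz̄) = -13.7778
Denominator Σ(Δz_t−Δz̄)² = 161.3333
r_1(Δz) = -13.7778 / 161.3333 = -0.085

-0.085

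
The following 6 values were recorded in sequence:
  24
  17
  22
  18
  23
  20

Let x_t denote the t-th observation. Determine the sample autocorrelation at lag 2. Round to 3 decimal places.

Mean x̄ = (24 + 17 + 22 + 18 + 23 + 20)/6 = 20.6667
Σ(x_t−x̄)(x_{t+2}−x̄) = (4.4444) + (9.7778) + (3.1111) + (1.7778) = 19.1111
Denominator Σ(x_t−x̄)² = 39.3333
r_2 = 19.1111 / 39.3333 = 0.486

0.486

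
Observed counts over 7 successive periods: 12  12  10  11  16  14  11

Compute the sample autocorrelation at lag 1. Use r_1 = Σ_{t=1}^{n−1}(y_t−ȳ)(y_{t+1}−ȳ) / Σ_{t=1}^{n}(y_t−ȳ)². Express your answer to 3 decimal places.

Mean ȳ = (12 + 12 + 10 + 11 + 16 + 14 + 11)/7 = 12.2857
Deviations from mean: -0.2857, -0.2857, -2.2857, -1.2857, 3.7143, 1.7143, -1.2857
Numerator Σ_{t=1}^{6}(y_t−ȳ)(y_{t+1}−ȳ) = 3.0612
Denominator Σ(y_t−ȳ)² = 25.4286
r_1 = 3.0612 / 25.4286 = 0.120

0.120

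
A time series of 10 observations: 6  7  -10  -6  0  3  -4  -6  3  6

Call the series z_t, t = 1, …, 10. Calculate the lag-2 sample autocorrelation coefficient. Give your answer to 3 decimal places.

-0.576

Mean z̄ = (6 + 7 − 10 − 6 + 0 + 3 − 4 − 6 + 3 + 6)/10 = -0.1000
Numerator Σ_{t=1}^{8}(z_t−z̄)(z_{t+2}−z̄) = -188.3200
Denominator Σ(z_t−z̄)² = 326.9000
r_2 = -188.3200 / 326.9000 = -0.576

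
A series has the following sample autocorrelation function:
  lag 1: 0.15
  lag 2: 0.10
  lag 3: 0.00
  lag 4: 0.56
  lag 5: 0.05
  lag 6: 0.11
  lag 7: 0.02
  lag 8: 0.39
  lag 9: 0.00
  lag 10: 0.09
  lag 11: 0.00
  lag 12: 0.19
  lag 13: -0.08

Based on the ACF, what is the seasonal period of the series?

4

The largest autocorrelation is r_4 = 0.56, with weaker echoes at lags 8 (0.39) and 12 (0.19); the remaining lags stay at or below 0.15.
The dominant spike at lag 4 indicates a seasonal period of 4.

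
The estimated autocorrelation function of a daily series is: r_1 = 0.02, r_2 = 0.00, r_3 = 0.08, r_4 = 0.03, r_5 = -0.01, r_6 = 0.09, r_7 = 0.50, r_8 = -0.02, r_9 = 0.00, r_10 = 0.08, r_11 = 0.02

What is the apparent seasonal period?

7

The largest autocorrelation is r_7 = 0.50; the remaining lags stay at or below 0.09.
The dominant spike at lag 7 indicates a seasonal period of 7.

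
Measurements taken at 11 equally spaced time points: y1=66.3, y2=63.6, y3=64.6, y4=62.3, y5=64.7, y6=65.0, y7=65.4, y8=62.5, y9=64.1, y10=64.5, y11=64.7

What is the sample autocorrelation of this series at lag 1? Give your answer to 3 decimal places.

-0.249

Mean ȳ = (66.3 + 63.6 + 64.6 + 62.3 + 64.7 + 65.0 + 65.4 + 62.5 + 64.1 + 64.5 + 64.7)/11 = 64.3364
Numerator Σ_{t=1}^{10}(y_t−ȳ)(y_{t+1}−ȳ) = -3.4686
Denominator Σ(y_t−ȳ)² = 13.9055
r_1 = -3.4686 / 13.9055 = -0.249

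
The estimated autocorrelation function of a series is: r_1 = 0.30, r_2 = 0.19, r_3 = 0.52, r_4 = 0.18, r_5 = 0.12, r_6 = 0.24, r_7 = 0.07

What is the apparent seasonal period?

3

The largest autocorrelation is r_3 = 0.52; the remaining lags stay at or below 0.30. The elevated value at lag 1 (0.30), dropping to 0.19 at lag 2, reflects decaying short-term dependence rather than seasonality.
The dominant spike at lag 3 indicates a seasonal period of 3.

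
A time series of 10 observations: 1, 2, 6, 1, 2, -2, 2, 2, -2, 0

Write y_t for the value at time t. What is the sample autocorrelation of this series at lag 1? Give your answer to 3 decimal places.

-0.013

Mean ȳ = (1 + 2 + 6 + 1 + 2 − 2 + 2 + 2 − 2 + 0)/10 = 1.2000
Numerator Σ_{t=1}^{9}(y_t−ȳ)(y_{t+1}−ȳ) = -0.6400
Denominator Σ(y_t−ȳ)² = 47.6000
r_1 = -0.6400 / 47.6000 = -0.013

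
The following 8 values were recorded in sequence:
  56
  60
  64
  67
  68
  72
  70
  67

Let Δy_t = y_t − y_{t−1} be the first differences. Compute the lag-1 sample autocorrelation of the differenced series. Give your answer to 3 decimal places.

First differences Δy: 4, 4, 3, 1, 4, -2, -3
Mean of differences = 1.5714
Numerator Σ(Δy_t−Δȳ)(Δy_{t+1}−Δȳ) = 14.8163
Denominator Σ(Δy_t−Δȳ)² = 53.7143
r_1(Δy) = 14.8163 / 53.7143 = 0.276

0.276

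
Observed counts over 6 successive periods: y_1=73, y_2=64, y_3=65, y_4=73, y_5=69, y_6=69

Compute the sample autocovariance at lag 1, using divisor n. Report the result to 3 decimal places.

Mean ȳ = (73 + 64 + 65 + 73 + 69 + 69)/6 = 68.8333
Deviations: 4.1667, -4.8333, -3.8333, 4.1667, 0.1667, 0.1667
Σ_{t=1}^{5}(y_t−ȳ)(y_{t+1}−ȳ) = -16.8611
γ_1 = -16.8611 / 6 = -2.810

-2.810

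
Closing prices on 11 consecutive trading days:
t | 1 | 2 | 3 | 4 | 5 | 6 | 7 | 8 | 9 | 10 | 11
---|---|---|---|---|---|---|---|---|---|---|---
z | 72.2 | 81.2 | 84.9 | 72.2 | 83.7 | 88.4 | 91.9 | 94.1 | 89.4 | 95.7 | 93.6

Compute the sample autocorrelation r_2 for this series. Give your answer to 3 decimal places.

0.266

Mean z̄ = (72.2 + 81.2 + 84.9 + 72.2 + 83.7 + 88.4 + 91.9 + 94.1 + 89.4 + 95.7 + 93.6)/11 = 86.1182
Numerator Σ_{t=1}^{9}(z_t−z̄)(z_{t+2}−z̄) = 180.8348
Denominator Σ(z_t−z̄)² = 679.8564
r_2 = 180.8348 / 679.8564 = 0.266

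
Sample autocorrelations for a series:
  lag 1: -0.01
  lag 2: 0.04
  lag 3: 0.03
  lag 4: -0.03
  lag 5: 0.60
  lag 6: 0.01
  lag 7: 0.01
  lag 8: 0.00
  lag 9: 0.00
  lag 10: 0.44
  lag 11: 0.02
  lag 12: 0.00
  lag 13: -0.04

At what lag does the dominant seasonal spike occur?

5

The largest autocorrelation is r_5 = 0.60, with a weaker echo at lag 10 (0.44); the remaining lags stay at or below 0.04.
The dominant spike at lag 5 indicates a seasonal period of 5.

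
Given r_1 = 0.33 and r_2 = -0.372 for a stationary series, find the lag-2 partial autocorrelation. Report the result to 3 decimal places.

φ_{22} = (r_2 − r_1²) / (1 − r_1²)
r_1² = (0.33)² = 0.1089
Numerator = -0.372 − 0.1089 = -0.4809; denominator = 1 − 0.1089 = 0.8911
φ_{22} = -0.4809 / 0.8911 = -0.540

-0.540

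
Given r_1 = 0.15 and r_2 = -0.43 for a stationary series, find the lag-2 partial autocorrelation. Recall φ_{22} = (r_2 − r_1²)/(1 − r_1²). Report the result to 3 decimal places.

φ_{22} = (r_2 − r_1²) / (1 − r_1²)
r_1² = (0.15)² = 0.0225
Numerator = -0.43 − 0.0225 = -0.4525; denominator = 1 − 0.0225 = 0.9775
φ_{22} = -0.4525 / 0.9775 = -0.463

-0.463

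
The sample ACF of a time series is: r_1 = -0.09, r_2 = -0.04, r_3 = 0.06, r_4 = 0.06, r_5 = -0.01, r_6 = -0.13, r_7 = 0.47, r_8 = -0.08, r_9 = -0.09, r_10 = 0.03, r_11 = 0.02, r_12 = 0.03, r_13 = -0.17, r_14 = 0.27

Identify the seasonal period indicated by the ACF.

The largest autocorrelation is r_7 = 0.47, with a weaker echo at lag 14 (0.27); the remaining lags stay at or below 0.06.
The dominant spike at lag 7 indicates a seasonal period of 7.

7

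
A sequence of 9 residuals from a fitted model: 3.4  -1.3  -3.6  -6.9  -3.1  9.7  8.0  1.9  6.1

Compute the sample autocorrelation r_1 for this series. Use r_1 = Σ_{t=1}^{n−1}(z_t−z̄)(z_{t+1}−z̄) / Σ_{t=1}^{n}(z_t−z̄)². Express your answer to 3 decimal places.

0.427

Mean z̄ = (3.4 − 1.3 − 3.6 − 6.9 − 3.1 + 9.7 + 8.0 + 1.9 + 6.1)/9 = 1.5778
Numerator Σ_{t=1}^{8}(z_t−z̄)(z_{t+1}−z̄) = 110.9051
Denominator Σ(z_t−z̄)² = 259.9356
r_1 = 110.9051 / 259.9356 = 0.427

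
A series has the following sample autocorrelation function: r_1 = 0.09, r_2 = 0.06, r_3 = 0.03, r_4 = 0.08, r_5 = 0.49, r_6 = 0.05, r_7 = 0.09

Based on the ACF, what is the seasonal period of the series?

The largest autocorrelation is r_5 = 0.49; the remaining lags stay at or below 0.09.
The dominant spike at lag 5 indicates a seasonal period of 5.

5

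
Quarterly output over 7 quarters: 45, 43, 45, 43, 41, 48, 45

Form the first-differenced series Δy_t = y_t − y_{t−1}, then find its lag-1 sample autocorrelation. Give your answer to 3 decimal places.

-0.527

First differences Δy: -2, 2, -2, -2, 7, -3
Mean of differences = 0.0000
Numerator Σ(Δy_t−Δȳ)(Δy_{t+1}−Δȳ) = -39.0000
Denominator Σ(Δy_t−Δȳ)² = 74.0000
r_1(Δy) = -39.0000 / 74.0000 = -0.527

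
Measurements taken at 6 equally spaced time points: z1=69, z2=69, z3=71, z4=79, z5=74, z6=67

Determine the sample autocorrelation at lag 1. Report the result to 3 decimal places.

Mean z̄ = (69 + 69 + 71 + 79 + 74 + 67)/6 = 71.5000
Deviations from mean: -2.5000, -2.5000, -0.5000, 7.5000, 2.5000, -4.5000
Σ(z_t−z̄)(z_{t+1}−z̄) = (6.2500) + (1.2500) + (-3.7500) + (18.7500) + (-11.2500) = 11.2500
Denominator Σ(z_t−z̄)² = 95.5000
r_1 = 11.2500 / 95.5000 = 0.118

0.118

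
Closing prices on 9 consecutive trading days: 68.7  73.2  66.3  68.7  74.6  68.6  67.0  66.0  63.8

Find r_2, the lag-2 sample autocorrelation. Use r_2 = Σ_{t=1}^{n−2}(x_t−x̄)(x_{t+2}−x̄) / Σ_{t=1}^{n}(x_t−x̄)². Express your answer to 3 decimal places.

-0.162

Mean x̄ = (68.7 + 73.2 + 66.3 + 68.7 + 74.6 + 68.6 + 67.0 + 66.0 + 63.8)/9 = 68.5444
Σ(x_t−x̄)(x_{t+2}−x̄) = (-0.3491) + (0.7242) + (-13.5914) + (0.0086) + (-9.3525) + (-0.1414) + (7.3275) = -15.3740
Denominator Σ(x_t−x̄)² = 94.8022
r_2 = -15.3740 / 94.8022 = -0.162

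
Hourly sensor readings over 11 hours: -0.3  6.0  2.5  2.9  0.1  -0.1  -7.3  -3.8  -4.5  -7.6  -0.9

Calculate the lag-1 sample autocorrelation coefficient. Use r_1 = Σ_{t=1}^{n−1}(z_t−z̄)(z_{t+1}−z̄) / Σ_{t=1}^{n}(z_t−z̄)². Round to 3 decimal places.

Mean z̄ = (-0.3 + 6.0 + 2.5 + 2.9 + 0.1 − 0.1 − 7.3 − 3.8 − 4.5 − 7.6 − 0.9)/11 = -1.1818
Numerator Σ_{t=1}^{10}(z_t−z̄)(z_{t+1}−z̄) = 91.9979
Denominator Σ(z_t−z̄)² = 181.9564
r_1 = 91.9979 / 181.9564 = 0.506

0.506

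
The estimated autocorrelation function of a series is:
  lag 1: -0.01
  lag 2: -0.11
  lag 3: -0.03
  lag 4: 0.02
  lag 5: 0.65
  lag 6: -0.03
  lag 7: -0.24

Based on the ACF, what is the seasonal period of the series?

The largest autocorrelation is r_5 = 0.65; the remaining lags stay at or below 0.02.
The dominant spike at lag 5 indicates a seasonal period of 5.

5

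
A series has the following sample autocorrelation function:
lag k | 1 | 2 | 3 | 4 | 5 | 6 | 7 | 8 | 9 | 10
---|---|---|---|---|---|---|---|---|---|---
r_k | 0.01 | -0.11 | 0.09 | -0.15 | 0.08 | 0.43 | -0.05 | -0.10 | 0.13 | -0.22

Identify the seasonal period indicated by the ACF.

The largest autocorrelation is r_6 = 0.43; the remaining lags stay at or below 0.13.
The dominant spike at lag 6 indicates a seasonal period of 6.

6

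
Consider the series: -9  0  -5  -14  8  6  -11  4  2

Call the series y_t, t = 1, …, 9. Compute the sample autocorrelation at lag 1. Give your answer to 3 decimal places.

Mean ȳ = (-9 + 0 − 5 − 14 + 8 + 6 − 11 + 4 + 2)/9 = -2.1111
Numerator Σ_{t=1}^{8}(y_t−ȳ)(y_{t+1}−ȳ) = -125.7901
Denominator Σ(y_t−ȳ)² = 502.8889
r_1 = -125.7901 / 502.8889 = -0.250

-0.250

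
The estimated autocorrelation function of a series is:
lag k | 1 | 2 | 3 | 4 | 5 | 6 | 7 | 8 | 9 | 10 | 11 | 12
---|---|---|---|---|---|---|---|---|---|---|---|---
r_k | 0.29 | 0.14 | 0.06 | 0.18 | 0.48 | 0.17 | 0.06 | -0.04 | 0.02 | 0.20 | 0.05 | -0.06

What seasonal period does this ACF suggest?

The largest autocorrelation is r_5 = 0.48; the remaining lags stay at or below 0.29. The elevated value at lag 1 (0.29), dropping to 0.14 at lag 2, reflects decaying short-term dependence rather than seasonality.
The dominant spike at lag 5 indicates a seasonal period of 5.

5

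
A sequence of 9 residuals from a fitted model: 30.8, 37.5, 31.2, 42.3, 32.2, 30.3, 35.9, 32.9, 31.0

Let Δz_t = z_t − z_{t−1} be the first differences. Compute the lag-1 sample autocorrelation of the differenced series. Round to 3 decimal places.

-0.634

First differences Δz: 6.7, -6.3, 11.1, -10.1, -1.9, 5.6, -3.0, -1.9
Mean of differences = 0.0250
Numerator Σ(Δz_t−Δz̄)(Δz_{t+1}−Δz̄) = -226.6856
Denominator Σ(Δz_t−Δz̄)² = 357.3750
r_1(Δz) = -226.6856 / 357.3750 = -0.634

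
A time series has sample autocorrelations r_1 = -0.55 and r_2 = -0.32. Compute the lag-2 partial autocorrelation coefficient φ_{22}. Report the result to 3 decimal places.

-0.892

φ_{22} = (r_2 − r_1²) / (1 − r_1²)
r_1² = (-0.55)² = 0.3025
Numerator = -0.32 − 0.3025 = -0.6225; denominator = 1 − 0.3025 = 0.6975
φ_{22} = -0.6225 / 0.6975 = -0.892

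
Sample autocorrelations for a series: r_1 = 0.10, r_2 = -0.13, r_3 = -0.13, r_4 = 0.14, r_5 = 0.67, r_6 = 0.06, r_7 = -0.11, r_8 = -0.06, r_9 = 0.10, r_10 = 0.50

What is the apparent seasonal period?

5

The largest autocorrelation is r_5 = 0.67, with a weaker echo at lag 10 (0.50); the remaining lags stay at or below 0.14.
The dominant spike at lag 5 indicates a seasonal period of 5.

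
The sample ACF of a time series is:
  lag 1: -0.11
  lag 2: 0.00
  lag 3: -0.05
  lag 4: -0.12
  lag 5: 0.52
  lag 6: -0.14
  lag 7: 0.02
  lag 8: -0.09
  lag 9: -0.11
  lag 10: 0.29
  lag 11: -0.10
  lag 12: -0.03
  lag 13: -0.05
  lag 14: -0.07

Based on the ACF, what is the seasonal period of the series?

5

The largest autocorrelation is r_5 = 0.52, with a weaker echo at lag 10 (0.29); the remaining lags stay at or below 0.02.
The dominant spike at lag 5 indicates a seasonal period of 5.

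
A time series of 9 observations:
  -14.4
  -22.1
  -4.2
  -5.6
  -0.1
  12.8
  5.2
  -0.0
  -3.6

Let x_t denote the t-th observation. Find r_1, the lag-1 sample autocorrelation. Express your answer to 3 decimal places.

0.525

Mean x̄ = (-14.4 − 22.1 − 4.2 − 5.6 − 0.1 + 12.8 + 5.2 − 0.0 − 3.6)/9 = -3.5556
Numerator Σ_{t=1}^{8}(x_t−x̄)(x_{t+1}−x̄) = 438.0002
Denominator Σ(x_t−x̄)² = 834.8422
r_1 = 438.0002 / 834.8422 = 0.525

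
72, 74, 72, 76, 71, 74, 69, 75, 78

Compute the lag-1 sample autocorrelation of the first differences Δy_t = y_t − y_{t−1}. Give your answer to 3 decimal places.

First differences Δy: 2, -2, 4, -5, 3, -5, 6, 3
Mean of differences = 0.7500
Numerator Σ(Δy_t−Δȳ)(Δy_{t+1}−Δȳ) = -75.3125
Denominator Σ(Δy_t−Δȳ)² = 123.5000
r_1(Δy) = -75.3125 / 123.5000 = -0.610

-0.610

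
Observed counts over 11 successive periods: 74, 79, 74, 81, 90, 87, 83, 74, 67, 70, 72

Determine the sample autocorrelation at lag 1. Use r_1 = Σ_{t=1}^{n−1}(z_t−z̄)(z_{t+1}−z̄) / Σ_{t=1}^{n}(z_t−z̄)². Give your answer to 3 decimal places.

0.630

Mean z̄ = (74 + 79 + 74 + 81 + 90 + 87 + 83 + 74 + 67 + 70 + 72)/11 = 77.3636
Numerator Σ_{t=1}^{10}(z_t−z̄)(z_{t+1}−z̄) = 330.5041
Denominator Σ(z_t−z̄)² = 524.5455
r_1 = 330.5041 / 524.5455 = 0.630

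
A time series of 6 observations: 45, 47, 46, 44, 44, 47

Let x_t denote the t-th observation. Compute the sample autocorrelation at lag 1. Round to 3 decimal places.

Mean x̄ = (45 + 47 + 46 + 44 + 44 + 47)/6 = 45.5000
Deviations from mean: -0.5000, 1.5000, 0.5000, -1.5000, -1.5000, 1.5000
Σ(x_t−x̄)(x_{t+1}−x̄) = (-0.7500) + (0.7500) + (-0.7500) + (2.2500) + (-2.2500) = -0.7500
Denominator Σ(x_t−x̄)² = 9.5000
r_1 = -0.7500 / 9.5000 = -0.079

-0.079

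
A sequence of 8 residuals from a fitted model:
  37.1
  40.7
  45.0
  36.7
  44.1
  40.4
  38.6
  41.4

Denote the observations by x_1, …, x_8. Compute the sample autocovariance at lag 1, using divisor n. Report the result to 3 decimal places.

-4.055

Mean x̄ = (37.1 + 40.7 + 45.0 + 36.7 + 44.1 + 40.4 + 38.6 + 41.4)/8 = 40.5000
Deviations: -3.4000, 0.2000, 4.5000, -3.8000, 3.6000, -0.1000, -1.9000, 0.9000
Σ_{t=1}^{7}(x_t−x̄)(x_{t+1}−x̄) = -32.4400
γ_1 = -32.4400 / 8 = -4.055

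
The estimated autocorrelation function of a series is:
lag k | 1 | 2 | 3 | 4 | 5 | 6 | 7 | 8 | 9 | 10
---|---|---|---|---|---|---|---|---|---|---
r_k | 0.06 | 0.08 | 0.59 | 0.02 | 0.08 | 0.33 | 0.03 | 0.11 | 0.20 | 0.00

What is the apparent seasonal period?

The largest autocorrelation is r_3 = 0.59, with weaker echoes at lags 6 (0.33) and 9 (0.20); the remaining lags stay at or below 0.11.
The dominant spike at lag 3 indicates a seasonal period of 3.

3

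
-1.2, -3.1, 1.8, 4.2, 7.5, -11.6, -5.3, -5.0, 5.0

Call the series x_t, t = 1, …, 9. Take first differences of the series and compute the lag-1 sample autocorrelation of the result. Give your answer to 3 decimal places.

-0.307

First differences Δx: -1.9, 4.9, 2.4, 3.3, -19.1, 6.3, 0.3, 10.0
Mean of differences = 0.7750
Numerator Σ(Δx_t−Δx̄)(Δx_{t+1}−Δx̄) = -167.2281
Denominator Σ(Δx_t−Δx̄)² = 544.0550
r_1(Δx) = -167.2281 / 544.0550 = -0.307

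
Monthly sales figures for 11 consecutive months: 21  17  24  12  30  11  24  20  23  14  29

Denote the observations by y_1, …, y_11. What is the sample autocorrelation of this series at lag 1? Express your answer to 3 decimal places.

-0.786

Mean ȳ = (21 + 17 + 24 + 12 + 30 + 11 + 24 + 20 + 23 + 14 + 29)/11 = 20.4545
Numerator Σ_{t=1}^{10}(y_t−ȳ)(y_{t+1}−ȳ) = -322.9339
Denominator Σ(y_t−ȳ)² = 410.7273
r_1 = -322.9339 / 410.7273 = -0.786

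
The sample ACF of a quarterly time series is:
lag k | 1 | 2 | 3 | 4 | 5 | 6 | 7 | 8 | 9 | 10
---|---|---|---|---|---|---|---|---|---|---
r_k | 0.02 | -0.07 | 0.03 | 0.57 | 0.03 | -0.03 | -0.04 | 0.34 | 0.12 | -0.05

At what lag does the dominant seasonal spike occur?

4

The largest autocorrelation is r_4 = 0.57, with a weaker echo at lag 8 (0.34); the remaining lags stay at or below 0.12.
The dominant spike at lag 4 indicates a seasonal period of 4.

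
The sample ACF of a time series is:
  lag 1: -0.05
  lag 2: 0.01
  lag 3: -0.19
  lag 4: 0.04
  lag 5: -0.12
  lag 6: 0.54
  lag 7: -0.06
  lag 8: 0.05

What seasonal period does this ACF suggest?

6

The largest autocorrelation is r_6 = 0.54; the remaining lags stay at or below 0.05.
The dominant spike at lag 6 indicates a seasonal period of 6.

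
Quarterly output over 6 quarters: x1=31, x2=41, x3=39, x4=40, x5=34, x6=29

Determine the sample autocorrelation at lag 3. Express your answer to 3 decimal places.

-0.403

Mean x̄ = (31 + 41 + 39 + 40 + 34 + 29)/6 = 35.6667
Deviations from mean: -4.6667, 5.3333, 3.3333, 4.3333, -1.6667, -6.6667
Σ(x_t−x̄)(x_{t+3}−x̄) = (-20.2222) + (-8.8889) + (-22.2222) = -51.3333
Denominator Σ(x_t−x̄)² = 127.3333
r_3 = -51.3333 / 127.3333 = -0.403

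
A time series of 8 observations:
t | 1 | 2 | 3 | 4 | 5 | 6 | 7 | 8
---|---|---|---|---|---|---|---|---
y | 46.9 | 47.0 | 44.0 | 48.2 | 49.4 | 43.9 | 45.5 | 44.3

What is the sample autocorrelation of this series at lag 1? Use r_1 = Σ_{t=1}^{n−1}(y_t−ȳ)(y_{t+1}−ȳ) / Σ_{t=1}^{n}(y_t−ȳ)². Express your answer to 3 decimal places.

Mean ȳ = (46.9 + 47.0 + 44.0 + 48.2 + 49.4 + 43.9 + 45.5 + 44.3)/8 = 46.1500
Deviations from mean: 0.7500, 0.8500, -2.1500, 2.0500, 3.2500, -2.2500, -0.6500, -1.8500
Σ(y_t−ȳ)(y_{t+1}−ȳ) = (0.6375) + (-1.8275) + (-4.4075) + (6.6625) + (-7.3125) + (1.4625) + (1.2025) = -3.5825
Denominator Σ(y_t−ȳ)² = 29.5800
r_1 = -3.5825 / 29.5800 = -0.121

-0.121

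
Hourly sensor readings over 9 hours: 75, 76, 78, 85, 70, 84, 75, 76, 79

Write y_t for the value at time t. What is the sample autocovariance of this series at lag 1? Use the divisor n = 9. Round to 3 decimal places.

Mean ȳ = (75 + 76 + 78 + 85 + 70 + 84 + 75 + 76 + 79)/9 = 77.5556
Σ_{t=1}^{8}(y_t−ȳ)(y_{t+1}−ȳ) = -113.0864
γ_1 = -113.0864 / 9 = -12.565

-12.565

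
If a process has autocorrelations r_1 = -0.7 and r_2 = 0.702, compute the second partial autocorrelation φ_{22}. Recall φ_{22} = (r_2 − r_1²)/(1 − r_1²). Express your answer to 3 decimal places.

0.416

φ_{22} = (r_2 − r_1²) / (1 − r_1²)
r_1² = (-0.7)² = 0.49
Numerator = 0.702 − 0.4900 = 0.2120; denominator = 1 − 0.4900 = 0.5100
φ_{22} = 0.2120 / 0.5100 = 0.416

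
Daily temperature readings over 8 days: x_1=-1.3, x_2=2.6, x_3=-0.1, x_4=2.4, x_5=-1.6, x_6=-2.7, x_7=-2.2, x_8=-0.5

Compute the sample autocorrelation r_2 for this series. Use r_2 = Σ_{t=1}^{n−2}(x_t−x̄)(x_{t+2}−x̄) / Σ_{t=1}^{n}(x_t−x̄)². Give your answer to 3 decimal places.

0.134

Mean x̄ = (-1.3 + 2.6 − 0.1 + 2.4 − 1.6 − 2.7 − 2.2 − 0.5)/8 = -0.4250
Deviations from mean: -0.8750, 3.0250, 0.3250, 2.8250, -1.1750, -2.2750, -1.7750, -0.0750
Numerator Σ_{t=1}^{6}(x_t−x̄)(x_{t+2}−x̄) = 3.7088
Denominator Σ(x_t−x̄)² = 27.7150
r_2 = 3.7088 / 27.7150 = 0.134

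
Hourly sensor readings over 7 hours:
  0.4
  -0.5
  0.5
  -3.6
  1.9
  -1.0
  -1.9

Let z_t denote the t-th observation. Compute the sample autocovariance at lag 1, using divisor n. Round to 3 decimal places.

Mean z̄ = (0.4 − 0.5 + 0.5 − 3.6 + 1.9 − 1.0 − 1.9)/7 = -0.6000
Deviations: 1.0000, 0.1000, 1.1000, -3.0000, 2.5000, -0.4000, -1.3000
Σ_{t=1}^{6}(z_t−z̄)(z_{t+1}−z̄) = -11.0700
γ_1 = -11.0700 / 7 = -1.581

-1.581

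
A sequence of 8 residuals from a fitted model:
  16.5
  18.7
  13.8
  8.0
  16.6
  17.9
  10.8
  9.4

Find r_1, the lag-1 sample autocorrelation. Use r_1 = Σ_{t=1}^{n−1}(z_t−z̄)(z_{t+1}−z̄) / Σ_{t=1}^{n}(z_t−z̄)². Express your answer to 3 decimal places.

0.075

Mean z̄ = (16.5 + 18.7 + 13.8 + 8.0 + 16.6 + 17.9 + 10.8 + 9.4)/8 = 13.9625
Σ(z_t−z̄)(z_{t+1}−z̄) = (12.0214) + (-0.7698) + (0.9689) + (-15.7261) + (10.3852) + (-12.4523) + (14.4289) = 8.8561
Denominator Σ(z_t−z̄)² = 117.7388
r_1 = 8.8561 / 117.7388 = 0.075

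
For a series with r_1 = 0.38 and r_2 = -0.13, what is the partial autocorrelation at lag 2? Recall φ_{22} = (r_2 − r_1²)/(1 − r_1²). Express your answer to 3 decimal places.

φ_{22} = (r_2 − r_1²) / (1 − r_1²)
r_1² = (0.38)² = 0.1444
Numerator = -0.13 − 0.1444 = -0.2744; denominator = 1 − 0.1444 = 0.8556
φ_{22} = -0.2744 / 0.8556 = -0.321

-0.321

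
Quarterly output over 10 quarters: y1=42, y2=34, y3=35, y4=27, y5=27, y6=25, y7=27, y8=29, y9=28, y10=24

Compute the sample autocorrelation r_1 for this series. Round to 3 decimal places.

Mean ȳ = (42 + 34 + 35 + 27 + 27 + 25 + 27 + 29 + 28 + 24)/10 = 29.8000
Numerator Σ_{t=1}^{9}(y_t−ȳ)(y_{t+1}−ȳ) = 107.3600
Denominator Σ(y_t−ȳ)² = 277.6000
r_1 = 107.3600 / 277.6000 = 0.387

0.387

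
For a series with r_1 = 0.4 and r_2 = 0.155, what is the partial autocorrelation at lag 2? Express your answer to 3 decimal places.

-0.006

φ_{22} = (r_2 − r_1²) / (1 − r_1²)
r_1² = (0.4)² = 0.16
Numerator = 0.155 − 0.1600 = -0.0050; denominator = 1 − 0.1600 = 0.8400
φ_{22} = -0.0050 / 0.8400 = -0.006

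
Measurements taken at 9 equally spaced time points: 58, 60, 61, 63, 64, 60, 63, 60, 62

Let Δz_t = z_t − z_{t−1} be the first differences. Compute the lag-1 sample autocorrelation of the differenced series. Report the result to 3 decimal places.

-0.549

First differences Δz: 2, 1, 2, 1, -4, 3, -3, 2
Mean of differences = 0.5000
Numerator Σ(Δz_t−Δz̄)(Δz_{t+1}−Δz̄) = -25.2500
Denominator Σ(Δz_t−Δz̄)² = 46.0000
r_1(Δz) = -25.2500 / 46.0000 = -0.549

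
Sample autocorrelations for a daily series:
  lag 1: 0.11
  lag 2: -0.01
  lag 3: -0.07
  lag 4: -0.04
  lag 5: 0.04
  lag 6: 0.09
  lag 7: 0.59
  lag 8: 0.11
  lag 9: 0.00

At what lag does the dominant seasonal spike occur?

7

The largest autocorrelation is r_7 = 0.59; the remaining lags stay at or below 0.11.
The dominant spike at lag 7 indicates a seasonal period of 7.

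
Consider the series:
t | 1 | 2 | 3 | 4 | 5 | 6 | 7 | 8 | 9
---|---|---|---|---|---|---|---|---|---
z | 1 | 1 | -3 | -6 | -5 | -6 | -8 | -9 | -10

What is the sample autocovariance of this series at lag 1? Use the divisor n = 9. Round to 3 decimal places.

Mean z̄ = (1 + 1 − 3 − 6 − 5 − 6 − 8 − 9 − 10)/9 = -5.0000
Σ_{t=1}^{8}(z_t−z̄)(z_{t+1}−z̄) = 81.0000
γ_1 = 81.0000 / 9 = 9.000

9.000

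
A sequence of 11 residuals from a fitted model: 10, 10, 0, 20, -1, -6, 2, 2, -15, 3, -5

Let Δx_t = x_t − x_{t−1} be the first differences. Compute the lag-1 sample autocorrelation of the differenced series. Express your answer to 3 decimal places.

-0.604

First differences Δx: 0, -10, 20, -21, -5, 8, 0, -17, 18, -8
Mean of differences = -1.5000
Numerator Σ(Δx_t−Δx̄)(Δx_{t+1}−Δx̄) = -1017.7500
Denominator Σ(Δx_t−Δx̄)² = 1684.5000
r_1(Δx) = -1017.7500 / 1684.5000 = -0.604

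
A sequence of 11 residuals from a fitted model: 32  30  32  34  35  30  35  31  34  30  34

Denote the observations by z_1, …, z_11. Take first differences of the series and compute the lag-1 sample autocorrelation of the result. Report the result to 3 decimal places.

First differences Δz: -2, 2, 2, 1, -5, 5, -4, 3, -4, 4
Mean of differences = 0.2000
Numerator Σ(Δz_t−Δz̄)(Δz_{t+1}−Δz̄) = -88.0400
Denominator Σ(Δz_t−Δz̄)² = 119.6000
r_1(Δz) = -88.0400 / 119.6000 = -0.736

-0.736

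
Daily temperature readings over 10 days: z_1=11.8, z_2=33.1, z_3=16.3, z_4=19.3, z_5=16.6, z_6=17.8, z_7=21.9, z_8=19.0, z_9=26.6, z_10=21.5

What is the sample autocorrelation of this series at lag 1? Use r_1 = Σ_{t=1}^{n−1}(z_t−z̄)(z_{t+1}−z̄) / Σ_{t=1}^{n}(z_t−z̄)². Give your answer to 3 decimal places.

-0.473

Mean z̄ = (11.8 + 33.1 + 16.3 + 19.3 + 16.6 + 17.8 + 21.9 + 19.0 + 26.6 + 21.5)/10 = 20.3900
Numerator Σ_{t=1}^{9}(z_t−z̄)(z_{t+1}−z̄) = -150.5061
Denominator Σ(z_t−z̄)² = 318.3290
r_1 = -150.5061 / 318.3290 = -0.473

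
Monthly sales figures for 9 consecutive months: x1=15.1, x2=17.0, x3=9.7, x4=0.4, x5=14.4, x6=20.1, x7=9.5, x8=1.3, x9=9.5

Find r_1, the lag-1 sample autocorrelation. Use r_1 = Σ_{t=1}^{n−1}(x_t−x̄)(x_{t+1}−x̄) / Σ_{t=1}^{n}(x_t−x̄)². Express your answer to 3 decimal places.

Mean x̄ = (15.1 + 17.0 + 9.7 + 0.4 + 14.4 + 20.1 + 9.5 + 1.3 + 9.5)/9 = 10.7778
Numerator Σ_{t=1}^{8}(x_t−x̄)(x_{t+1}−x̄) = 39.8584
Denominator Σ(x_t−x̄)² = 359.3756
r_1 = 39.8584 / 359.3756 = 0.111

0.111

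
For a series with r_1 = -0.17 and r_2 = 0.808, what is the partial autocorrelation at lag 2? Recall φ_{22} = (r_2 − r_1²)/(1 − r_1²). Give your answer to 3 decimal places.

φ_{22} = (r_2 − r_1²) / (1 − r_1²)
r_1² = (-0.17)² = 0.0289
Numerator = 0.808 − 0.0289 = 0.7791; denominator = 1 − 0.0289 = 0.9711
φ_{22} = 0.7791 / 0.9711 = 0.802

0.802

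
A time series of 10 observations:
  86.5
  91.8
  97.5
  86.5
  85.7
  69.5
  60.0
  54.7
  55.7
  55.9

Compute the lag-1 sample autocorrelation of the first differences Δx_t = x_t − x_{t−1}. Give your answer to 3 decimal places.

0.118

First differences Δx: 5.3, 5.7, -11.0, -0.8, -16.2, -9.5, -5.3, 1.0, 0.2
Mean of differences = -3.4000
Numerator Σ(Δx_t−Δx̄)(Δx_{t+1}−Δx̄) = 54.1200
Denominator Σ(Δx_t−Δx̄)² = 460.0000
r_1(Δx) = 54.1200 / 460.0000 = 0.118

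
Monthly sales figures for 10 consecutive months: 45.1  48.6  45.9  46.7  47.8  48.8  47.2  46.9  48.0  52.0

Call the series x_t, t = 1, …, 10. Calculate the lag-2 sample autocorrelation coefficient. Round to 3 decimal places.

Mean x̄ = (45.1 + 48.6 + 45.9 + 46.7 + 47.8 + 48.8 + 47.2 + 46.9 + 48.0 + 52.0)/10 = 47.7000
Numerator Σ_{t=1}^{8}(x_t−x̄)(x_{t+2}−x̄) = -2.0200
Denominator Σ(x_t−x̄)² = 32.5000
r_2 = -2.0200 / 32.5000 = -0.062

-0.062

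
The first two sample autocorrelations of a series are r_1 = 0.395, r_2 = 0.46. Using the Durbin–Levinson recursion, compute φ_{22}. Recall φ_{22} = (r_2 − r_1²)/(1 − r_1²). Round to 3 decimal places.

0.360

φ_{22} = (r_2 − r_1²) / (1 − r_1²)
r_1² = (0.395)² = 0.156025
Numerator = 0.46 − 0.1560 = 0.3040; denominator = 1 − 0.1560 = 0.8440
φ_{22} = 0.3040 / 0.8440 = 0.360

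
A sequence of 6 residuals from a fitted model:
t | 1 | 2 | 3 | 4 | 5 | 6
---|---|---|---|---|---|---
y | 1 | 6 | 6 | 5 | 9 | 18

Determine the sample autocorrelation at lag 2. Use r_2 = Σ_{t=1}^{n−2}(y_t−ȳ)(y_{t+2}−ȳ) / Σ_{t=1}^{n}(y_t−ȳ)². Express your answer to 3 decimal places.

Mean ȳ = (1 + 6 + 6 + 5 + 9 + 18)/6 = 7.5000
Deviations from mean: -6.5000, -1.5000, -1.5000, -2.5000, 1.5000, 10.5000
Σ(y_t−ȳ)(y_{t+2}−ȳ) = (9.7500) + (3.7500) + (-2.2500) + (-26.2500) = -15.0000
Denominator Σ(y_t−ȳ)² = 165.5000
r_2 = -15.0000 / 165.5000 = -0.091

-0.091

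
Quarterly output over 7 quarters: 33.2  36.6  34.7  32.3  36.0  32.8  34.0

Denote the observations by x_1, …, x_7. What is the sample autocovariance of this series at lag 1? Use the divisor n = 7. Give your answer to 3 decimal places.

Mean x̄ = (33.2 + 36.6 + 34.7 + 32.3 + 36.0 + 32.8 + 34.0)/7 = 34.2286
Σ_{t=1}^{6}(x_t−x̄)(x_{t+1}−x̄) = -7.8508
γ_1 = -7.8508 / 7 = -1.122

-1.122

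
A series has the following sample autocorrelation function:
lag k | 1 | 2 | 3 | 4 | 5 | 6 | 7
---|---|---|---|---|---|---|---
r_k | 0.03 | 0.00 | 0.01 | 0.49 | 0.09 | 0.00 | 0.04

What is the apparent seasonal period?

4

The largest autocorrelation is r_4 = 0.49; the remaining lags stay at or below 0.09.
The dominant spike at lag 4 indicates a seasonal period of 4.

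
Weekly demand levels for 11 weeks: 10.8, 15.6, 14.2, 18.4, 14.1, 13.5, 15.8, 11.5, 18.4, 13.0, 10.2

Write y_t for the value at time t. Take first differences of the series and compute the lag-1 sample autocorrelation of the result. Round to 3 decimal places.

First differences Δy: 4.8, -1.4, 4.2, -4.3, -0.6, 2.3, -4.3, 6.9, -5.4, -2.8
Mean of differences = -0.0600
Numerator Σ(Δy_t−Δȳ)(Δy_{t+1}−Δȳ) = -91.3196
Denominator Σ(Δy_t−Δȳ)² = 169.8440
r_1(Δy) = -91.3196 / 169.8440 = -0.538

-0.538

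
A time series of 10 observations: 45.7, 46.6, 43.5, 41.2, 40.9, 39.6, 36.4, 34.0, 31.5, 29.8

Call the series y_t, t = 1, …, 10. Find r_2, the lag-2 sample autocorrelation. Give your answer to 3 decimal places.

0.376

Mean ȳ = (45.7 + 46.6 + 43.5 + 41.2 + 40.9 + 39.6 + 36.4 + 34.0 + 31.5 + 29.8)/10 = 38.9200
Numerator Σ_{t=1}^{8}(y_t−ȳ)(y_{t+2}−ȳ) = 114.4152
Denominator Σ(y_t−ȳ)² = 304.2960
r_2 = 114.4152 / 304.2960 = 0.376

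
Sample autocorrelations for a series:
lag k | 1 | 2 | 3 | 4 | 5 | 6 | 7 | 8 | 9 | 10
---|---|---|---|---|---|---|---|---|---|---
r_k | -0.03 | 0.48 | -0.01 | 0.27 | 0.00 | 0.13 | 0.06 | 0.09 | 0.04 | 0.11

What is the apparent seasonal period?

The largest autocorrelation is r_2 = 0.48, with a weaker echo at lag 4 (0.27); the remaining lags stay at or below 0.13.
The dominant spike at lag 2 indicates a seasonal period of 2.

2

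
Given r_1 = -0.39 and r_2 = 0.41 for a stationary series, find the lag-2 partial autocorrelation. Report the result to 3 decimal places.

φ_{22} = (r_2 − r_1²) / (1 − r_1²)
r_1² = (-0.39)² = 0.1521
Numerator = 0.41 − 0.1521 = 0.2579; denominator = 1 − 0.1521 = 0.8479
φ_{22} = 0.2579 / 0.8479 = 0.304

0.304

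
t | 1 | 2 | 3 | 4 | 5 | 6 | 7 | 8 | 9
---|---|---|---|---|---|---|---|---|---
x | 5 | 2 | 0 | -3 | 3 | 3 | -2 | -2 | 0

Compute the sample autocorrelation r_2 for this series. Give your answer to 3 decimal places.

-0.476

Mean x̄ = (5 + 2 + 0 − 3 + 3 + 3 − 2 − 2 + 0)/9 = 0.6667
Σ(x_t−x̄)(x_{t+2}−x̄) = (-2.8889) + (-4.8889) + (-1.5556) + (-8.5556) + (-6.2222) + (-6.2222) + (1.7778) = -28.5556
Denominator Σ(x_t−x̄)² = 60.0000
r_2 = -28.5556 / 60.0000 = -0.476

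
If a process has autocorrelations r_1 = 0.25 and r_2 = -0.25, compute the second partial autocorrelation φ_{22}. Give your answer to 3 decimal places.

φ_{22} = (r_2 − r_1²) / (1 − r_1²)
r_1² = (0.25)² = 0.0625
Numerator = -0.25 − 0.0625 = -0.3125; denominator = 1 − 0.0625 = 0.9375
φ_{22} = -0.3125 / 0.9375 = -0.333

-0.333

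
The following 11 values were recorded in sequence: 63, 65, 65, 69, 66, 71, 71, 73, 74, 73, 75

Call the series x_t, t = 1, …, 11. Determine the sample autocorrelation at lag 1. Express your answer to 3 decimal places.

0.609

Mean x̄ = (63 + 65 + 65 + 69 + 66 + 71 + 71 + 73 + 74 + 73 + 75)/11 = 69.5455
Numerator Σ_{t=1}^{10}(x_t−x̄)(x_{t+1}−x̄) = 106.4298
Denominator Σ(x_t−x̄)² = 174.7273
r_1 = 106.4298 / 174.7273 = 0.609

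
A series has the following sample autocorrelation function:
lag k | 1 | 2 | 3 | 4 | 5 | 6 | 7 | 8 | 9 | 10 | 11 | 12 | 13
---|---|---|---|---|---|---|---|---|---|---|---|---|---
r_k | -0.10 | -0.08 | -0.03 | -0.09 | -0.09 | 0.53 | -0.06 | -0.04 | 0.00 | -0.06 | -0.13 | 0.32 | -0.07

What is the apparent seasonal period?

The largest autocorrelation is r_6 = 0.53, with a weaker echo at lag 12 (0.32); the remaining lags stay at or below 0.00.
The dominant spike at lag 6 indicates a seasonal period of 6.

6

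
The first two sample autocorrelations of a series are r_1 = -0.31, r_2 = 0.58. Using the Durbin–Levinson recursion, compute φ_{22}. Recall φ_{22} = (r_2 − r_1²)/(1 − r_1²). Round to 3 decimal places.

φ_{22} = (r_2 − r_1²) / (1 − r_1²)
r_1² = (-0.31)² = 0.0961
Numerator = 0.58 − 0.0961 = 0.4839; denominator = 1 − 0.0961 = 0.9039
φ_{22} = 0.4839 / 0.9039 = 0.535

0.535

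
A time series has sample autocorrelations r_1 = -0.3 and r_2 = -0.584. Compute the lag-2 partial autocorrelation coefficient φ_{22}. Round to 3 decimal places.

φ_{22} = (r_2 − r_1²) / (1 − r_1²)
r_1² = (-0.3)² = 0.09
Numerator = -0.584 − 0.0900 = -0.6740; denominator = 1 − 0.0900 = 0.9100
φ_{22} = -0.6740 / 0.9100 = -0.741

-0.741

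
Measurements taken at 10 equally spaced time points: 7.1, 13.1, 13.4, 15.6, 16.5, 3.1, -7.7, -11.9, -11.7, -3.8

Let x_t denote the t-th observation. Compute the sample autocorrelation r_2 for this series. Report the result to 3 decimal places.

0.360

Mean x̄ = (7.1 + 13.1 + 13.4 + 15.6 + 16.5 + 3.1 − 7.7 − 11.9 − 11.7 − 3.8)/10 = 3.3700
Numerator Σ_{t=1}^{8}(x_t−x̄)(x_{t+2}−x̄) = 419.8862
Denominator Σ(x_t−x̄)² = 1165.4610
r_2 = 419.8862 / 1165.4610 = 0.360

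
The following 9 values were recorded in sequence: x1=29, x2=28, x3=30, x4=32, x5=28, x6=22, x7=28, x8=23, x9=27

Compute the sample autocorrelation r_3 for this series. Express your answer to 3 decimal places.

-0.050

Mean x̄ = (29 + 28 + 30 + 32 + 28 + 22 + 28 + 23 + 27)/9 = 27.4444
Numerator Σ_{t=1}^{6}(x_t−x̄)(x_{t+3}−x̄) = -4.0370
Denominator Σ(x_t−x̄)² = 80.2222
r_3 = -4.0370 / 80.2222 = -0.050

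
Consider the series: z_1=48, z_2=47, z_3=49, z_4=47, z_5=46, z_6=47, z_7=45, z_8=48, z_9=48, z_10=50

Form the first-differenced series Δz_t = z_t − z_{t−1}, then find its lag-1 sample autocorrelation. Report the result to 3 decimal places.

First differences Δz: -1, 2, -2, -1, 1, -2, 3, 0, 2
Mean of differences = 0.2222
Numerator Σ(Δz_t−Δz̄)(Δz_{t+1}−Δz̄) = -13.2716
Denominator Σ(Δz_t−Δz̄)² = 27.5556
r_1(Δz) = -13.2716 / 27.5556 = -0.482

-0.482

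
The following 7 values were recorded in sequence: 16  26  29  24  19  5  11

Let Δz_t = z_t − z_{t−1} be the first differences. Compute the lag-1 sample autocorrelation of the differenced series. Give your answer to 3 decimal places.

First differences Δz: 10, 3, -5, -5, -14, 6
Mean of differences = -0.8333
Numerator Σ(Δz_t−Δz̄)(Δz_{t+1}−Δz̄) = 7.8056
Denominator Σ(Δz_t−Δz̄)² = 386.8333
r_1(Δz) = 7.8056 / 386.8333 = 0.020

0.020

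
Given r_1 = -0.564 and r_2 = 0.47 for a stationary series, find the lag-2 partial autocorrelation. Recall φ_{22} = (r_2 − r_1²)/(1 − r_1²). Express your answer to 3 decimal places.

0.223

φ_{22} = (r_2 − r_1²) / (1 − r_1²)
r_1² = (-0.564)² = 0.318096
Numerator = 0.47 − 0.3181 = 0.1519; denominator = 1 − 0.3181 = 0.6819
φ_{22} = 0.1519 / 0.6819 = 0.223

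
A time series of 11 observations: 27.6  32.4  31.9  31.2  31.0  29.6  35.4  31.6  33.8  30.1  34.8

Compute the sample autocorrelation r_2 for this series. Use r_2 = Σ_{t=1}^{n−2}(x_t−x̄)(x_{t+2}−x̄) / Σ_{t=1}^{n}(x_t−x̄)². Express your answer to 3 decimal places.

Mean x̄ = (27.6 + 32.4 + 31.9 + 31.2 + 31.0 + 29.6 + 35.4 + 31.6 + 33.8 + 30.1 + 34.8)/11 = 31.7636
Numerator Σ_{t=1}^{9}(x_t−x̄)(x_{t+2}−x̄) = 11.6264
Denominator Σ(x_t−x̄)² = 52.7255
r_2 = 11.6264 / 52.7255 = 0.221

0.221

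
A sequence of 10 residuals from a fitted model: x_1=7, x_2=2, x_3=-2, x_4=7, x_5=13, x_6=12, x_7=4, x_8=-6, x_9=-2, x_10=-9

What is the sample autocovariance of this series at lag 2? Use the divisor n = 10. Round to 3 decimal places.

Mean x̄ = (7 + 2 − 2 + 7 + 13 + 12 + 4 − 6 − 2 − 9)/10 = 2.6000
Σ_{t=1}^{8}(x_t−x̄)(x_{t+2}−x̄) = -2.3200
γ_2 = -2.3200 / 10 = -0.232

-0.232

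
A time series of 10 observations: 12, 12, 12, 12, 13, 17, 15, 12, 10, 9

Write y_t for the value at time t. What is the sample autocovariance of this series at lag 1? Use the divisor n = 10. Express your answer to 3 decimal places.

Mean ȳ = (12 + 12 + 12 + 12 + 13 + 17 + 15 + 12 + 10 + 9)/10 = 12.4000
Σ_{t=1}^{9}(y_t−ȳ)(y_{t+1}−ȳ) = 23.0400
γ_1 = 23.0400 / 10 = 2.304

2.304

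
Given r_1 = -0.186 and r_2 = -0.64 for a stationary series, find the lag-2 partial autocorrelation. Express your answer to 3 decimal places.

φ_{22} = (r_2 − r_1²) / (1 − r_1²)
r_1² = (-0.186)² = 0.034596
Numerator = -0.64 − 0.0346 = -0.6746; denominator = 1 − 0.0346 = 0.9654
φ_{22} = -0.6746 / 0.9654 = -0.699

-0.699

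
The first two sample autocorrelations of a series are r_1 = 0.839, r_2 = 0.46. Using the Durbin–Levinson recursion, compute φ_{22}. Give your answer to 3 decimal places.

-0.824

φ_{22} = (r_2 − r_1²) / (1 − r_1²)
r_1² = (0.839)² = 0.703921
Numerator = 0.46 − 0.7039 = -0.2439; denominator = 1 − 0.7039 = 0.2961
φ_{22} = -0.2439 / 0.2961 = -0.824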